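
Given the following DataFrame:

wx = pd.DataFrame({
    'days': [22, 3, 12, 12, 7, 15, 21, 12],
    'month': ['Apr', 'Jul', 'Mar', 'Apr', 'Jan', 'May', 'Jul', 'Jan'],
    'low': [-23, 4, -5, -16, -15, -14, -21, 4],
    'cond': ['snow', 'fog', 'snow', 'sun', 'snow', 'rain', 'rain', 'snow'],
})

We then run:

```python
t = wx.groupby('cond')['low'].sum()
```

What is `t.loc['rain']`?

-35

group by cond, sum of low:
cond
fog      4
rain   -35
snow   -39
sun    -16
Name: low, dtype: int64
Finally, value at index 'rain' = -35.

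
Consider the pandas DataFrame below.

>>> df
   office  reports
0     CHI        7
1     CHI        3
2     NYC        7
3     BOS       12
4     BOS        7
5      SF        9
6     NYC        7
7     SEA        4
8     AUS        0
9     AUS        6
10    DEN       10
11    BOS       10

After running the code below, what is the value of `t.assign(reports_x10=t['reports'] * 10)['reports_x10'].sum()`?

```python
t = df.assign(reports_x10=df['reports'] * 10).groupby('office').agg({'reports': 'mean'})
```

476.666666667

add column reports_x10 = df['reports'] * 10:
   office  reports  reports_x10
0     CHI        7           70
1     CHI        3           30
2     NYC        7           70
3     BOS       12          120
4     BOS        7           70
5      SF        9           90
6     NYC        7           70
7     SEA        4           40
8     AUS        0            0
9     AUS        6           60
10    DEN       10          100
11    BOS       10          100
group by office, mean of reports:
          reports
office           
AUS      3.000000
BOS      9.666667
CHI      5.000000
DEN     10.000000
NYC      7.000000
SEA      4.000000
SF       9.000000
add column reports_x10 = t['reports'] * 10:
          reports  reports_x10
office                        
AUS      3.000000    30.000000
BOS      9.666667    96.666667
CHI      5.000000    50.000000
DEN     10.000000   100.000000
NYC      7.000000    70.000000
SEA      4.000000    40.000000
SF       9.000000    90.000000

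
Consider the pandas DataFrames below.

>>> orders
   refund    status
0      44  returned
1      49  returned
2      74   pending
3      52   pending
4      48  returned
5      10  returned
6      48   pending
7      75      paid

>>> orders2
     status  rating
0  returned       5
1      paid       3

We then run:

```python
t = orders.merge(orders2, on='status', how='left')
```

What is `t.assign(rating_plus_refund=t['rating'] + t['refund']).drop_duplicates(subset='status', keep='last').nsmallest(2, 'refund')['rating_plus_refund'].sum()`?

merge on 'status' (how='left') → 8 rows:
   refund    status  rating
0      44  returned     5.0
1      49  returned     5.0
2      74   pending     NaN
3      52   pending     NaN
4      48  returned     5.0
5      10  returned     5.0
6      48   pending     NaN
7      75      paid     3.0
add column rating_plus_refund = t['rating'] + t['refund']:
   refund    status  rating  rating_plus_refund
0      44  returned     5.0                49.0
1      49  returned     5.0                54.0
2      74   pending     NaN                 NaN
3      52   pending     NaN                 NaN
4      48  returned     5.0                53.0
5      10  returned     5.0                15.0
6      48   pending     NaN                 NaN
7      75      paid     3.0                78.0
drop duplicate status (keep=last):
   refund    status  rating  rating_plus_refund
5      10  returned     5.0                15.0
6      48   pending     NaN                 NaN
7      75      paid     3.0                78.0
take 2 rows with smallest refund:
   refund    status  rating  rating_plus_refund
5      10  returned     5.0                15.0
6      48   pending     NaN                 NaN
So sum() = 15.0.

15.0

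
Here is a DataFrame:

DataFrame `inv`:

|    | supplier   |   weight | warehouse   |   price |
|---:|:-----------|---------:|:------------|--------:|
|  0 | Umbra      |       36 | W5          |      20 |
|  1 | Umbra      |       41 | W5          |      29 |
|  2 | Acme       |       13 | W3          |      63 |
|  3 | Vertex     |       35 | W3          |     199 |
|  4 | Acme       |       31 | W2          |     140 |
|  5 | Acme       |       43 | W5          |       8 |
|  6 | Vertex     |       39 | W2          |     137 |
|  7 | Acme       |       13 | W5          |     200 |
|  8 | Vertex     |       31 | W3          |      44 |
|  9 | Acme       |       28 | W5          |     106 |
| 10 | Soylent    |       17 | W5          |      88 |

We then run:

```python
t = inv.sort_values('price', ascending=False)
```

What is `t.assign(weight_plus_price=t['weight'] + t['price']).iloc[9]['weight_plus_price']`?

sort by price descending:
   supplier  weight warehouse  price
7      Acme      13        W5    200
3    Vertex      35        W3    199
4      Acme      31        W2    140
6    Vertex      39        W2    137
9      Acme      28        W5    106
10  Soylent      17        W5     88
2      Acme      13        W3     63
8    Vertex      31        W3     44
1     Umbra      41        W5     29
0     Umbra      36        W5     20
5      Acme      43        W5      8
add column weight_plus_price = t['weight'] + t['price']:
   supplier  weight warehouse  price  weight_plus_price
7      Acme      13        W5    200                213
3    Vertex      35        W3    199                234
4      Acme      31        W2    140                171
6    Vertex      39        W2    137                176
9      Acme      28        W5    106                134
10  Soylent      17        W5     88                105
2      Acme      13        W3     63                 76
8    Vertex      31        W3     44                 75
1     Umbra      41        W5     29                 70
0     Umbra      36        W5     20                 56
5      Acme      43        W5      8                 51

56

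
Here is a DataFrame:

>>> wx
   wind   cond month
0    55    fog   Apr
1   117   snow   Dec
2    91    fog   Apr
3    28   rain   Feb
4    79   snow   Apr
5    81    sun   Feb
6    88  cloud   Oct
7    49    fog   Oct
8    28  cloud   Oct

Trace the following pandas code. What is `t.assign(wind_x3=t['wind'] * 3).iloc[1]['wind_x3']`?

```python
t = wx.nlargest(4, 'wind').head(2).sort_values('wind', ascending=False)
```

273

take 4 rows with largest wind:
   wind   cond month
1   117   snow   Dec
2    91    fog   Apr
6    88  cloud   Oct
5    81    sun   Feb
take first 2 rows:
   wind  cond month
1   117  snow   Dec
2    91   fog   Apr
sort by wind descending:
   wind  cond month
1   117  snow   Dec
2    91   fog   Apr
add column wind_x3 = t['wind'] * 3:
   wind  cond month  wind_x3
1   117  snow   Dec      351
2    91   fog   Apr      273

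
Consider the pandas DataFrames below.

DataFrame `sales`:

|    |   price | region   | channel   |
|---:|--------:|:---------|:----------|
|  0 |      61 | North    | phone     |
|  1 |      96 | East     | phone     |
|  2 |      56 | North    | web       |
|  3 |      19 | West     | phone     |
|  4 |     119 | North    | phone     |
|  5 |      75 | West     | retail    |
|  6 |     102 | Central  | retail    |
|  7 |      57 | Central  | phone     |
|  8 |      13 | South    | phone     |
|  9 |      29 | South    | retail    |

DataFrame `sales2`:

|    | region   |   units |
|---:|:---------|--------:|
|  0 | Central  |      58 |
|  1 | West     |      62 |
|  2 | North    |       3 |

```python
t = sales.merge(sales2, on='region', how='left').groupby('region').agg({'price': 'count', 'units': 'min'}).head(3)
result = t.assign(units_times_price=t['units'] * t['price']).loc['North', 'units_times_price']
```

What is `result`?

9.0

merge on 'region' (how='left') → 10 rows:
   price   region channel  units
0     61    North   phone    3.0
1     96     East   phone    NaN
2     56    North     web    3.0
3     19     West   phone   62.0
4    119    North   phone    3.0
5     75     West  retail   62.0
6    102  Central  retail   58.0
7     57  Central   phone   58.0
8     13    South   phone    NaN
9     29    South  retail    NaN
group by region: count(price), min(units):
         price  units
region               
Central      2   58.0
East         1    NaN
North        3    3.0
South        2    NaN
West         2   62.0
take first 3 rows:
         price  units
region               
Central      2   58.0
East         1    NaN
North        3    3.0
add column units_times_price = t['units'] * t['price']:
         price  units  units_times_price
region                                  
Central      2   58.0              116.0
East         1    NaN                NaN
North        3    3.0                9.0
Taking the value at row 'North', column 'units_times_price' gives 9.0.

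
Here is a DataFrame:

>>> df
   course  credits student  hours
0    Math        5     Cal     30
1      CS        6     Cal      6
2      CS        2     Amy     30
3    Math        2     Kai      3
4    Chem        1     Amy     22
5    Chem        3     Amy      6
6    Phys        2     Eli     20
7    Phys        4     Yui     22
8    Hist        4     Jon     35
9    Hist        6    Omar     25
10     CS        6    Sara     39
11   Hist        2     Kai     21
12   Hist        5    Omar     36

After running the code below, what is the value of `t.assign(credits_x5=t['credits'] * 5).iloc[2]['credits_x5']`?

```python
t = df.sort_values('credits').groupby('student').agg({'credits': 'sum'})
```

sort by credits:
   course  credits student  hours
4    Chem        1     Amy     22
2      CS        2     Amy     30
3    Math        2     Kai      3
6    Phys        2     Eli     20
11   Hist        2     Kai     21
5    Chem        3     Amy      6
7    Phys        4     Yui     22
8    Hist        4     Jon     35
0    Math        5     Cal     30
12   Hist        5    Omar     36
1      CS        6     Cal      6
9    Hist        6    Omar     25
10     CS        6    Sara     39
group by student, sum of credits:
         credits
student         
Amy            6
Cal           11
Eli            2
Jon            4
Kai            4
Omar          11
Sara           6
Yui            4
add column credits_x5 = t['credits'] * 5:
         credits  credits_x5
student                     
Amy            6          30
Cal           11          55
Eli            2          10
Jon            4          20
Kai            4          20
Omar          11          55
Sara           6          30
Yui            4          20
value at position 2, column 'credits_x5' → 10

10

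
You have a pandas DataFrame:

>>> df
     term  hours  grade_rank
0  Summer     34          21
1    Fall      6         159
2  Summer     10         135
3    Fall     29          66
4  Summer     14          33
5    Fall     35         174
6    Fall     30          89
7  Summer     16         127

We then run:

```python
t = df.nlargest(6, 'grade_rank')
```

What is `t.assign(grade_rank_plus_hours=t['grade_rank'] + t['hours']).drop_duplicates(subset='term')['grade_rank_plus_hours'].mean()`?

177.0

take 6 rows with largest grade_rank:
     term  hours  grade_rank
5    Fall     35         174
1    Fall      6         159
2  Summer     10         135
7  Summer     16         127
6    Fall     30          89
3    Fall     29          66
add column grade_rank_plus_hours = t['grade_rank'] + t['hours']:
     term  hours  grade_rank  grade_rank_plus_hours
5    Fall     35         174                    209
1    Fall      6         159                    165
2  Summer     10         135                    145
7  Summer     16         127                    143
6    Fall     30          89                    119
3    Fall     29          66                     95
drop duplicate term (keep=first):
     term  hours  grade_rank  grade_rank_plus_hours
5    Fall     35         174                    209
2  Summer     10         135                    145
So mean() = 177.0.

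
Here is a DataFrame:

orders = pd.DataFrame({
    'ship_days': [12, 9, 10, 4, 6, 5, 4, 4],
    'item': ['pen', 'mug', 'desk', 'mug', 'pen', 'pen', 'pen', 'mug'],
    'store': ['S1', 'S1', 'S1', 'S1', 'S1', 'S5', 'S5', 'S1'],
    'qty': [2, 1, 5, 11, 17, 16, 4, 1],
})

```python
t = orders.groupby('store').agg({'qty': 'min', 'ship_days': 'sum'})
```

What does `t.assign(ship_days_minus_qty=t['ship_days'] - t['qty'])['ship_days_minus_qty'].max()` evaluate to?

group by store: min(qty), sum(ship_days):
       qty  ship_days
store                
S1       1         45
S5       4          9
add column ship_days_minus_qty = t['ship_days'] - t['qty']:
       qty  ship_days  ship_days_minus_qty
store                                     
S1       1         45                   44
S5       4          9                    5

44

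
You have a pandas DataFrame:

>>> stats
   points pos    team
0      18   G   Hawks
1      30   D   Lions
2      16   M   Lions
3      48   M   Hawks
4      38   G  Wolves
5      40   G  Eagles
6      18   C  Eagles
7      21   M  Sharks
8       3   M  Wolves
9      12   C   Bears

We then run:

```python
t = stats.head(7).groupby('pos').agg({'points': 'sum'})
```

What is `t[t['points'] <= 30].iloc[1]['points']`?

30

take first 7 rows:
   points pos    team
0      18   G   Hawks
1      30   D   Lions
2      16   M   Lions
3      48   M   Hawks
4      38   G  Wolves
5      40   G  Eagles
6      18   C  Eagles
group by pos, sum of points:
     points
pos        
C        18
D        30
G        96
M        64
filter rows where points <= 30:
     points
pos        
C        18
D        30
The value at position 1, column 'points' is 30.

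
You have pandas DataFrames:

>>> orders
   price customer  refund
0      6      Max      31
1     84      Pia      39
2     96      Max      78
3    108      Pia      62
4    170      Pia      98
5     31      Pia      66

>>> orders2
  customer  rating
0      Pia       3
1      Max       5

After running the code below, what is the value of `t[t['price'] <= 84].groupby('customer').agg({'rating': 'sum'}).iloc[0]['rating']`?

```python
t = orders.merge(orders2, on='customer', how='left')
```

merge on 'customer' (how='left') → 6 rows:
   price customer  refund  rating
0      6      Max      31       5
1     84      Pia      39       3
2     96      Max      78       5
3    108      Pia      62       3
4    170      Pia      98       3
5     31      Pia      66       3
filter rows where price <= 84:
   price customer  refund  rating
0      6      Max      31       5
1     84      Pia      39       3
5     31      Pia      66       3
group by customer, sum of rating:
          rating
customer        
Max            5
Pia            6

5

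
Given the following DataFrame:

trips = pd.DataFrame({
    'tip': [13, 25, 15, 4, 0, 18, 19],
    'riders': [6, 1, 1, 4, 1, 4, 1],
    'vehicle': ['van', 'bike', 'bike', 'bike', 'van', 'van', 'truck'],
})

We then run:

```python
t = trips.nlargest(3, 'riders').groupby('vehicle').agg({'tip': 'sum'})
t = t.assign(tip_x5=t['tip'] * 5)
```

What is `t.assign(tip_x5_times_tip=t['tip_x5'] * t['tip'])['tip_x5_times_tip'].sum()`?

take 3 rows with largest riders:
   tip  riders vehicle
0   13       6     van
3    4       4    bike
5   18       4     van
group by vehicle, sum of tip:
         tip
vehicle     
bike       4
van       31
add column tip_x5 = t['tip'] * 5:
         tip  tip_x5
vehicle             
bike       4      20
van       31     155
add column tip_x5_times_tip = t['tip_x5'] * t['tip']:
         tip  tip_x5  tip_x5_times_tip
vehicle                               
bike       4      20                80
van       31     155              4805
Finally, sum of column 'tip_x5_times_tip' = 4885.

4885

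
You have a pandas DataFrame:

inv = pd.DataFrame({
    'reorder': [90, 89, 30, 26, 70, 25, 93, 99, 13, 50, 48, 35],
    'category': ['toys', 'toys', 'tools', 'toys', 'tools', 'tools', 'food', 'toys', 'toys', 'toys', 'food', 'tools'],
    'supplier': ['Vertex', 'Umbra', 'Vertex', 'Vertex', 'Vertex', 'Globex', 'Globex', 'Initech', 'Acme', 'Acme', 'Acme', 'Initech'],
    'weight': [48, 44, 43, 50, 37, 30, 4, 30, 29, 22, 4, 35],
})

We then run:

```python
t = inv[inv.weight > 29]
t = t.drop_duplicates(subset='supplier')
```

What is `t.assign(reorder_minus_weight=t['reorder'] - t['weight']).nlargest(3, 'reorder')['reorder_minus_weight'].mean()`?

filter rows where weight > 29:
    reorder category supplier  weight
0        90     toys   Vertex      48
1        89     toys    Umbra      44
2        30    tools   Vertex      43
3        26     toys   Vertex      50
4        70    tools   Vertex      37
5        25    tools   Globex      30
7        99     toys  Initech      30
11       35    tools  Initech      35
drop duplicate supplier (keep=first):
   reorder category supplier  weight
0       90     toys   Vertex      48
1       89     toys    Umbra      44
5       25    tools   Globex      30
7       99     toys  Initech      30
add column reorder_minus_weight = t['reorder'] - t['weight']:
   reorder category supplier  weight  reorder_minus_weight
0       90     toys   Vertex      48                    42
1       89     toys    Umbra      44                    45
5       25    tools   Globex      30                    -5
7       99     toys  Initech      30                    69
take 3 rows with largest reorder:
   reorder category supplier  weight  reorder_minus_weight
7       99     toys  Initech      30                    69
0       90     toys   Vertex      48                    42
1       89     toys    Umbra      44                    45
Then the mean of column 'reorder_minus_weight': 52.0

52.0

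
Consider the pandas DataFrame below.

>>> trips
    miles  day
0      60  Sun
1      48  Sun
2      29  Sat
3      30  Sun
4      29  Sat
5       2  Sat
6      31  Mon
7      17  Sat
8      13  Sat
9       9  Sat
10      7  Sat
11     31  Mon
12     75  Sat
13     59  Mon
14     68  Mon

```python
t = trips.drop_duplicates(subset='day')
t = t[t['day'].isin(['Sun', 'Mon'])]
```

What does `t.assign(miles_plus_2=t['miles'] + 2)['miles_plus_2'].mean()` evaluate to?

47.5

drop duplicate day (keep=first):
   miles  day
0     60  Sun
2     29  Sat
6     31  Mon
filter rows where day in ['Sun', 'Mon']:
   miles  day
0     60  Sun
6     31  Mon
add column miles_plus_2 = t['miles'] + 2:
   miles  day  miles_plus_2
0     60  Sun            62
6     31  Mon            33
Finally, mean of column 'miles_plus_2' = 47.5.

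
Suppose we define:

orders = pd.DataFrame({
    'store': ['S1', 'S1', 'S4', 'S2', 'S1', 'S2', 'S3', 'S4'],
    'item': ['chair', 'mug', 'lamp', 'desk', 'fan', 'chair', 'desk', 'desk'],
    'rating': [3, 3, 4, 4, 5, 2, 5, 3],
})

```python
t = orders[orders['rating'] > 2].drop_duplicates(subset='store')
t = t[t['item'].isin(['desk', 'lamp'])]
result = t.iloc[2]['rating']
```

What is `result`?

5

filter rows where rating > 2:
  store   item  rating
0    S1  chair       3
1    S1    mug       3
2    S4   lamp       4
3    S2   desk       4
4    S1    fan       5
6    S3   desk       5
7    S4   desk       3
drop duplicate store (keep=first):
  store   item  rating
0    S1  chair       3
2    S4   lamp       4
3    S2   desk       4
6    S3   desk       5
filter rows where item in ['desk', 'lamp']:
  store  item  rating
2    S4  lamp       4
3    S2  desk       4
6    S3  desk       5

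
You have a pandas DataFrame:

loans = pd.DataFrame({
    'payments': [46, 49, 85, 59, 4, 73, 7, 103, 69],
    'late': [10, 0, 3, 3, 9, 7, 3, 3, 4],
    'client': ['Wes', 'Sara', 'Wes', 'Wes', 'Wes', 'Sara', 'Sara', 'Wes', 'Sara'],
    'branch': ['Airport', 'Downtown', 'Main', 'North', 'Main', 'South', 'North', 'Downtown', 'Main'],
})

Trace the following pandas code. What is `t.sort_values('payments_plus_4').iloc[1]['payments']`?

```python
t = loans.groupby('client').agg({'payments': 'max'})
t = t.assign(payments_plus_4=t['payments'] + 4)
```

103

group by client, max of payments:
        payments
client          
Sara          73
Wes          103
add column payments_plus_4 = t['payments'] + 4:
        payments  payments_plus_4
client                           
Sara          73               77
Wes          103              107
sort by payments_plus_4:
        payments  payments_plus_4
client                           
Sara          73               77
Wes          103              107
Taking the value at position 1, column 'payments' gives 103.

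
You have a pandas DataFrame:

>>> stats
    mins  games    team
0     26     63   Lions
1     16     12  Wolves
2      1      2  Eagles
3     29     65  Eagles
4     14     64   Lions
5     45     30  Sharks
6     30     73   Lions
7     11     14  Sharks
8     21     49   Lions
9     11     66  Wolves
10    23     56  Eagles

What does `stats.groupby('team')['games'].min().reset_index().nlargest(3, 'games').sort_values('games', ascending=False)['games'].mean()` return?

25.0

group by team, min of games:
team
Eagles     2
Lions     49
Sharks    14
Wolves    12
Name: games, dtype: int64
reset_index():
     team  games
0  Eagles      2
1   Lions     49
2  Sharks     14
3  Wolves     12
take 3 rows with largest games:
     team  games
1   Lions     49
2  Sharks     14
3  Wolves     12
sort by games descending:
     team  games
1   Lions     49
2  Sharks     14
3  Wolves     12
Then the mean of column 'games': 25.0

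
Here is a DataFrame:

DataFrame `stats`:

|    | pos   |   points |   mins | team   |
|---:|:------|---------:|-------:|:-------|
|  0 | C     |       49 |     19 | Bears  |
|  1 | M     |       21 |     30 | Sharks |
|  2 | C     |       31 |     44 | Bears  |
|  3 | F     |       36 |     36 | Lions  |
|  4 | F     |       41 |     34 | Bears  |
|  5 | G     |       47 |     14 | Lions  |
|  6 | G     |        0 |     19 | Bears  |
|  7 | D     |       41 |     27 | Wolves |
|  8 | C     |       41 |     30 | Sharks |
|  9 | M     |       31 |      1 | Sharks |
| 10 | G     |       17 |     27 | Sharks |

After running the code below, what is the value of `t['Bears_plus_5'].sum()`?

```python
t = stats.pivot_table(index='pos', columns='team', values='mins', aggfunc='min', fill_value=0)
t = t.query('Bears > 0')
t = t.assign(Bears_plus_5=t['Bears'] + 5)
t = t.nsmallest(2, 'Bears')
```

48

pivot: rows=pos, cols=team, min(mins):
team  Bears  Lions  Sharks  Wolves
pos                               
C        19      0      30       0
D         0      0       0      27
F        34     36       0       0
G        19     14      27       0
M         0      0       1       0
filter rows where Bears > 0:
team  Bears  Lions  Sharks  Wolves
pos                               
C        19      0      30       0
F        34     36       0       0
G        19     14      27       0
add column Bears_plus_5 = t['Bears'] + 5:
team  Bears  Lions  Sharks  Wolves  Bears_plus_5
pos                                             
C        19      0      30       0            24
F        34     36       0       0            39
G        19     14      27       0            24
take 2 rows with smallest Bears:
team  Bears  Lions  Sharks  Wolves  Bears_plus_5
pos                                             
C        19      0      30       0            24
G        19     14      27       0            24
So sum() = 48.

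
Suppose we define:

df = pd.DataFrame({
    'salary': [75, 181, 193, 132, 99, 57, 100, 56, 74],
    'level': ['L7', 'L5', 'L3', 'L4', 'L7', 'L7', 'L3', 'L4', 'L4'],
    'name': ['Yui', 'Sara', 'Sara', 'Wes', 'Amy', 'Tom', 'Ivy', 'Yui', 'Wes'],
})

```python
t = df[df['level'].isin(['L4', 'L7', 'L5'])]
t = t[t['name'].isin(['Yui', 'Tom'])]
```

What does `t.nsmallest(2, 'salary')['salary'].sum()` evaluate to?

113

filter rows where level in ['L4', 'L7', 'L5']:
   salary level  name
0      75    L7   Yui
1     181    L5  Sara
3     132    L4   Wes
4      99    L7   Amy
5      57    L7   Tom
7      56    L4   Yui
8      74    L4   Wes
filter rows where name in ['Yui', 'Tom']:
   salary level name
0      75    L7  Yui
5      57    L7  Tom
7      56    L4  Yui
take 2 rows with smallest salary:
   salary level name
7      56    L4  Yui
5      57    L7  Tom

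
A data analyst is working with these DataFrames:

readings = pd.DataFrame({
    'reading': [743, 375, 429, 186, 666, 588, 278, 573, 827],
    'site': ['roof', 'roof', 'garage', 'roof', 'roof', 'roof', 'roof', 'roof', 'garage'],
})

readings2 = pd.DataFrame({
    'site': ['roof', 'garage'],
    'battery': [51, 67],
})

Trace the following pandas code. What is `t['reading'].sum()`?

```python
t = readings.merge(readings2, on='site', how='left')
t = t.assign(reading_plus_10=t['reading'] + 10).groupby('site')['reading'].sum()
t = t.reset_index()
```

4665

merge on 'site' (how='left') → 9 rows:
   reading    site  battery
0      743    roof       51
1      375    roof       51
2      429  garage       67
3      186    roof       51
4      666    roof       51
5      588    roof       51
6      278    roof       51
7      573    roof       51
8      827  garage       67
add column reading_plus_10 = t['reading'] + 10:
   reading    site  battery  reading_plus_10
0      743    roof       51              753
1      375    roof       51              385
2      429  garage       67              439
3      186    roof       51              196
4      666    roof       51              676
5      588    roof       51              598
6      278    roof       51              288
7      573    roof       51              583
8      827  garage       67              837
group by site, sum of reading:
site
garage    1256
roof      3409
Name: reading, dtype: int64
reset_index():
     site  reading
0  garage     1256
1    roof     3409
Taking the sum of column 'reading' gives 4665.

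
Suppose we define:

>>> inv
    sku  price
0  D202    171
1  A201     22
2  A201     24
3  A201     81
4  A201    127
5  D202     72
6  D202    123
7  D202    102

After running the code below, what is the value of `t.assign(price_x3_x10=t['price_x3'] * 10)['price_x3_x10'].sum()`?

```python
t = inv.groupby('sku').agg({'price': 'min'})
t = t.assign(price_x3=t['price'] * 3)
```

group by sku, min of price:
      price
sku        
A201     22
D202     72
add column price_x3 = t['price'] * 3:
      price  price_x3
sku                  
A201     22        66
D202     72       216
add column price_x3_x10 = t['price_x3'] * 10:
      price  price_x3  price_x3_x10
sku                                
A201     22        66           660
D202     72       216          2160

2820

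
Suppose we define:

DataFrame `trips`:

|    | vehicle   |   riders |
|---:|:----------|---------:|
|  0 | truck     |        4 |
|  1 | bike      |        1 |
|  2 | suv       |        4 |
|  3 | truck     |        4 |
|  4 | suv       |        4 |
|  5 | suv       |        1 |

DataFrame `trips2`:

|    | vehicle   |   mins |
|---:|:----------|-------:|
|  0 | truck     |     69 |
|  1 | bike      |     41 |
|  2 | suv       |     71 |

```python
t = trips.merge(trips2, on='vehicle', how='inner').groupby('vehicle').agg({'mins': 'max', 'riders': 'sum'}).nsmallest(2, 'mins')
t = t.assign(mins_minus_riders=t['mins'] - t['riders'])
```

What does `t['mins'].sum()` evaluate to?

merge on 'vehicle' (how='inner') → 6 rows:
  vehicle  riders  mins
0   truck       4    69
1    bike       1    41
2     suv       4    71
3   truck       4    69
4     suv       4    71
5     suv       1    71
group by vehicle: max(mins), sum(riders):
         mins  riders
vehicle              
bike       41       1
suv        71       9
truck      69       8
take 2 rows with smallest mins:
         mins  riders
vehicle              
bike       41       1
truck      69       8
add column mins_minus_riders = t['mins'] - t['riders']:
         mins  riders  mins_minus_riders
vehicle                                 
bike       41       1                 40
truck      69       8                 61

110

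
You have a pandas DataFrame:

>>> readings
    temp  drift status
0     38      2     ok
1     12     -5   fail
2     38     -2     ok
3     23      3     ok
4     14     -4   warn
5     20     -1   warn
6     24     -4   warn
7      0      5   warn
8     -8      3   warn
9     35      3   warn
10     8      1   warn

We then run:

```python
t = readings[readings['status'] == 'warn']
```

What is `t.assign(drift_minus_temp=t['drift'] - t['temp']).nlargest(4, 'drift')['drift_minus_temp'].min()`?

filter rows where status == 'warn':
    temp  drift status
4     14     -4   warn
5     20     -1   warn
6     24     -4   warn
7      0      5   warn
8     -8      3   warn
9     35      3   warn
10     8      1   warn
add column drift_minus_temp = t['drift'] - t['temp']:
    temp  drift status  drift_minus_temp
4     14     -4   warn               -18
5     20     -1   warn               -21
6     24     -4   warn               -28
7      0      5   warn                 5
8     -8      3   warn                11
9     35      3   warn               -32
10     8      1   warn                -7
take 4 rows with largest drift:
    temp  drift status  drift_minus_temp
7      0      5   warn                 5
8     -8      3   warn                11
9     35      3   warn               -32
10     8      1   warn                -7
Reading off the min of column 'drift_minus_temp', we get -32.

-32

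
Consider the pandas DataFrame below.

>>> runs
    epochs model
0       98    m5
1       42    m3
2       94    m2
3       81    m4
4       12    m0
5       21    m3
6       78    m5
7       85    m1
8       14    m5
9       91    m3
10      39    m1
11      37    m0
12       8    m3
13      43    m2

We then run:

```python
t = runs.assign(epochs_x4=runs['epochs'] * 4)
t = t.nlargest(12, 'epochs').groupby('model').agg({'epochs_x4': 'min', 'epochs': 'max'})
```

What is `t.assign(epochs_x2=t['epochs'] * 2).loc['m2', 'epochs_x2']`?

add column epochs_x4 = runs['epochs'] * 4:
    epochs model  epochs_x4
0       98    m5        392
1       42    m3        168
2       94    m2        376
3       81    m4        324
4       12    m0         48
5       21    m3         84
6       78    m5        312
7       85    m1        340
8       14    m5         56
9       91    m3        364
10      39    m1        156
11      37    m0        148
12       8    m3         32
13      43    m2        172
take 12 rows with largest epochs:
    epochs model  epochs_x4
0       98    m5        392
2       94    m2        376
9       91    m3        364
7       85    m1        340
3       81    m4        324
6       78    m5        312
13      43    m2        172
1       42    m3        168
10      39    m1        156
11      37    m0        148
5       21    m3         84
8       14    m5         56
group by model: min(epochs_x4), max(epochs):
       epochs_x4  epochs
model                   
m0           148      37
m1           156      85
m2           172      94
m3            84      91
m4           324      81
m5            56      98
add column epochs_x2 = t['epochs'] * 2:
       epochs_x4  epochs  epochs_x2
model                              
m0           148      37         74
m1           156      85        170
m2           172      94        188
m3            84      91        182
m4           324      81        162
m5            56      98        196

188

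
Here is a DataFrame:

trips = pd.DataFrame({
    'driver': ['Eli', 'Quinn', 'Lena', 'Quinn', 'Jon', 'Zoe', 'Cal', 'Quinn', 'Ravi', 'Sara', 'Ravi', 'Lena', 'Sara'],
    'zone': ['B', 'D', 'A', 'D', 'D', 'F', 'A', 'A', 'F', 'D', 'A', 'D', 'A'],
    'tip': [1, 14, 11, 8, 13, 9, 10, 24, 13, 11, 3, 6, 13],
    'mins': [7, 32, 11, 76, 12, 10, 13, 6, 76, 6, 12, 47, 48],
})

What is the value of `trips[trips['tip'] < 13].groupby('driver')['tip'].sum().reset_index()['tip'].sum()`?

filter rows where tip < 13:
   driver zone  tip  mins
0     Eli    B    1     7
2    Lena    A   11    11
3   Quinn    D    8    76
5     Zoe    F    9    10
6     Cal    A   10    13
9    Sara    D   11     6
10   Ravi    A    3    12
11   Lena    D    6    47
group by driver, sum of tip:
driver
Cal      10
Eli       1
Lena     17
Quinn     8
Ravi      3
Sara     11
Zoe       9
Name: tip, dtype: int64
reset_index():
  driver  tip
0    Cal   10
1    Eli    1
2   Lena   17
3  Quinn    8
4   Ravi    3
5   Sara   11
6    Zoe    9
Then the sum of column 'tip': 59

59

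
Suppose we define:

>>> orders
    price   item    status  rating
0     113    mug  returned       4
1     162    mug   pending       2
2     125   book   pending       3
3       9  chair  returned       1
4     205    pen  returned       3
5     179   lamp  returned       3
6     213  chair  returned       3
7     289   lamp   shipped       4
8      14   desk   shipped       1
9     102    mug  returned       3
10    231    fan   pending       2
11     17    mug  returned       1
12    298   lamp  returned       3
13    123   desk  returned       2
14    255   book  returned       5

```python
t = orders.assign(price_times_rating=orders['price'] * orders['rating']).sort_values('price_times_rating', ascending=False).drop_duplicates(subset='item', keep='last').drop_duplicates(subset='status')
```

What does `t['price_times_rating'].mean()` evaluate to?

add column price_times_rating = orders['price'] * orders['rating']:
    price   item    status  rating  price_times_rating
0     113    mug  returned       4                 452
1     162    mug   pending       2                 324
2     125   book   pending       3                 375
3       9  chair  returned       1                   9
4     205    pen  returned       3                 615
5     179   lamp  returned       3                 537
6     213  chair  returned       3                 639
7     289   lamp   shipped       4                1156
8      14   desk   shipped       1                  14
9     102    mug  returned       3                 306
10    231    fan   pending       2                 462
11     17    mug  returned       1                  17
12    298   lamp  returned       3                 894
13    123   desk  returned       2                 246
14    255   book  returned       5                1275
sort by price_times_rating descending:
    price   item    status  rating  price_times_rating
14    255   book  returned       5                1275
7     289   lamp   shipped       4                1156
12    298   lamp  returned       3                 894
6     213  chair  returned       3                 639
4     205    pen  returned       3                 615
5     179   lamp  returned       3                 537
10    231    fan   pending       2                 462
0     113    mug  returned       4                 452
2     125   book   pending       3                 375
1     162    mug   pending       2                 324
9     102    mug  returned       3                 306
13    123   desk  returned       2                 246
11     17    mug  returned       1                  17
8      14   desk   shipped       1                  14
3       9  chair  returned       1                   9
drop duplicate item (keep=last):
    price   item    status  rating  price_times_rating
4     205    pen  returned       3                 615
5     179   lamp  returned       3                 537
10    231    fan   pending       2                 462
2     125   book   pending       3                 375
11     17    mug  returned       1                  17
8      14   desk   shipped       1                  14
3       9  chair  returned       1                   9
drop duplicate status (keep=first):
    price  item    status  rating  price_times_rating
4     205   pen  returned       3                 615
10    231   fan   pending       2                 462
8      14  desk   shipped       1                  14

363.666666667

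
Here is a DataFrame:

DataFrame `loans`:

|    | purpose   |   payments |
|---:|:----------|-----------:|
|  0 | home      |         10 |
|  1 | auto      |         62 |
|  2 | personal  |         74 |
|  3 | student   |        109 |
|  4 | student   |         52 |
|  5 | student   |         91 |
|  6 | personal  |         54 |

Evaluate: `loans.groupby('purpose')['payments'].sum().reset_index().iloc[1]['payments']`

group by purpose, sum of payments:
purpose
auto         62
home         10
personal    128
student     252
Name: payments, dtype: int64
reset_index():
    purpose  payments
0      auto        62
1      home        10
2  personal       128
3   student       252

10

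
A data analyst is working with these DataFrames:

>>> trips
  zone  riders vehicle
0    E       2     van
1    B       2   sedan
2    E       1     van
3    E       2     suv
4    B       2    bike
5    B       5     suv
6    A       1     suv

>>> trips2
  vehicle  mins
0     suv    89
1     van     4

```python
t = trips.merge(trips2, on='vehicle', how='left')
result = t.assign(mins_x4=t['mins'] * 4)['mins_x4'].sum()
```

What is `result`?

1100.0

merge on 'vehicle' (how='left') → 7 rows:
  zone  riders vehicle  mins
0    E       2     van   4.0
1    B       2   sedan   NaN
2    E       1     van   4.0
3    E       2     suv  89.0
4    B       2    bike   NaN
5    B       5     suv  89.0
6    A       1     suv  89.0
add column mins_x4 = t['mins'] * 4:
  zone  riders vehicle  mins  mins_x4
0    E       2     van   4.0     16.0
1    B       2   sedan   NaN      NaN
2    E       1     van   4.0     16.0
3    E       2     suv  89.0    356.0
4    B       2    bike   NaN      NaN
5    B       5     suv  89.0    356.0
6    A       1     suv  89.0    356.0
Hence 1100.0.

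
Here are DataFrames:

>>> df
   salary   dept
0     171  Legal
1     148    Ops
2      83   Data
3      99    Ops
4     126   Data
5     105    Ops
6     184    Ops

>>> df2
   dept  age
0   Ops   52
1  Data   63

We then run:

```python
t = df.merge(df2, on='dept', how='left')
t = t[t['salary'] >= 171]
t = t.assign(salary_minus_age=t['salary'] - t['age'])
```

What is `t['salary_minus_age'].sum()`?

132.0

merge on 'dept' (how='left') → 7 rows:
   salary   dept   age
0     171  Legal   NaN
1     148    Ops  52.0
2      83   Data  63.0
3      99    Ops  52.0
4     126   Data  63.0
5     105    Ops  52.0
6     184    Ops  52.0
filter rows where salary >= 171:
   salary   dept   age
0     171  Legal   NaN
6     184    Ops  52.0
add column salary_minus_age = t['salary'] - t['age']:
   salary   dept   age  salary_minus_age
0     171  Legal   NaN               NaN
6     184    Ops  52.0             132.0
Finally, sum of column 'salary_minus_age' = 132.0.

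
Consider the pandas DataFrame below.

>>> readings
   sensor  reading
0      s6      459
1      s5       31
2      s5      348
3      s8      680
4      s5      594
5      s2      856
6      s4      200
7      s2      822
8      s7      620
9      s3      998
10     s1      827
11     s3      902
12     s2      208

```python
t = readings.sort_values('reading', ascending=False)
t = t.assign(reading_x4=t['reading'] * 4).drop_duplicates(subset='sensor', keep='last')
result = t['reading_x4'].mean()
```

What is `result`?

1963.5

sort by reading descending:
   sensor  reading
9      s3      998
11     s3      902
5      s2      856
10     s1      827
7      s2      822
3      s8      680
8      s7      620
4      s5      594
0      s6      459
2      s5      348
12     s2      208
6      s4      200
1      s5       31
add column reading_x4 = t['reading'] * 4:
   sensor  reading  reading_x4
9      s3      998        3992
11     s3      902        3608
5      s2      856        3424
10     s1      827        3308
7      s2      822        3288
3      s8      680        2720
8      s7      620        2480
4      s5      594        2376
0      s6      459        1836
2      s5      348        1392
12     s2      208         832
6      s4      200         800
1      s5       31         124
drop duplicate sensor (keep=last):
   sensor  reading  reading_x4
11     s3      902        3608
10     s1      827        3308
3      s8      680        2720
8      s7      620        2480
0      s6      459        1836
12     s2      208         832
6      s4      200         800
1      s5       31         124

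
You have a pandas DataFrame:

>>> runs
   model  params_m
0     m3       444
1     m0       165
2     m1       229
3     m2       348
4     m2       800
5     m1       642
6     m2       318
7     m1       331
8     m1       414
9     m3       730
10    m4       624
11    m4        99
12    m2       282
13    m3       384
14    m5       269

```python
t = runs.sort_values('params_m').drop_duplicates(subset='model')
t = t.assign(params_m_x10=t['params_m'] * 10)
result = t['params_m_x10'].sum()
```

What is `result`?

sort by params_m:
   model  params_m
11    m4        99
1     m0       165
2     m1       229
14    m5       269
12    m2       282
6     m2       318
7     m1       331
3     m2       348
13    m3       384
8     m1       414
0     m3       444
10    m4       624
5     m1       642
9     m3       730
4     m2       800
drop duplicate model (keep=first):
   model  params_m
11    m4        99
1     m0       165
2     m1       229
14    m5       269
12    m2       282
13    m3       384
add column params_m_x10 = t['params_m'] * 10:
   model  params_m  params_m_x10
11    m4        99           990
1     m0       165          1650
2     m1       229          2290
14    m5       269          2690
12    m2       282          2820
13    m3       384          3840
Reading off the sum of column 'params_m_x10', we get 14280.

14280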